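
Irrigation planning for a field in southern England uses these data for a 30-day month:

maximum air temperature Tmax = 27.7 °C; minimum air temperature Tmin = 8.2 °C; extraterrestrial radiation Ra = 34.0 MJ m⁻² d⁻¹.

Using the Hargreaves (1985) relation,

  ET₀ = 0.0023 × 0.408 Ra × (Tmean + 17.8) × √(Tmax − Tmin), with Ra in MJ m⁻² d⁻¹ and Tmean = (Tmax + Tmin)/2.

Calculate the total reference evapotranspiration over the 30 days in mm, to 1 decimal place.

151.1 mm

Tmean = (27.7 + 8.2)/2 = 17.95 °C
0.408 Ra = 0.408 × 34.0 = 13.8720 mm/d equivalent
ET₀ = 0.0023 × 13.8720 × (17.95 + 17.8) × √19.5 = 0.0023 × 13.8720 × 35.75 × 4.4159 = 5.0369 mm/d
Over 30 days: 5.0369 × 30 = 151.107 mm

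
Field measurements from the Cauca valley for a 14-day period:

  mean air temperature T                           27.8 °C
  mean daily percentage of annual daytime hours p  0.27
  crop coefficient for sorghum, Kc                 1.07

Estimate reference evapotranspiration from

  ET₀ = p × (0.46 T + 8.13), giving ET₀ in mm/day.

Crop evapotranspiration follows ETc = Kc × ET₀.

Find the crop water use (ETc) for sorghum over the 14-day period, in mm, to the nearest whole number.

ET₀ = 0.27 × (0.46 × 27.8 + 8.13) = 0.27 × 20.918 = 5.6479 mm/d
ETc = Kc × ET₀ = 1.07 × 5.6479 = 6.0433 mm/d
Over 14 days: 6.0433 × 14 = 84.606 mm

85 mm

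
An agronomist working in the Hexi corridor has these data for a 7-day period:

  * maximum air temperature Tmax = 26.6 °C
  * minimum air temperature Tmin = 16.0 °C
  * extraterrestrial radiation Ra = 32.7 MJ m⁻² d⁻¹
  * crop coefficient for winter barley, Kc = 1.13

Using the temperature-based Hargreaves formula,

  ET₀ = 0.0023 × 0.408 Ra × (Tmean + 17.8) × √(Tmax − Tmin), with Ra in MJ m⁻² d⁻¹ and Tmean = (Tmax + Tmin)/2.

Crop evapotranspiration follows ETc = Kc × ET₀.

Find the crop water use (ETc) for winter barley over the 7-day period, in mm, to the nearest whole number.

Tmean = (26.6 + 16.0)/2 = 21.30 °C
0.408 Ra = 0.408 × 32.7 = 13.3416 mm/d equivalent
ET₀ = 0.0023 × 13.3416 × (21.30 + 17.8) × √10.6 = 0.0023 × 13.3416 × 39.10 × 3.2558 = 3.9063 mm/d
ETc = Kc × ET₀ = 1.13 × 3.9063 = 4.4141 mm/d
Over 7 days: 4.4141 × 7 = 30.899 mm

31 mm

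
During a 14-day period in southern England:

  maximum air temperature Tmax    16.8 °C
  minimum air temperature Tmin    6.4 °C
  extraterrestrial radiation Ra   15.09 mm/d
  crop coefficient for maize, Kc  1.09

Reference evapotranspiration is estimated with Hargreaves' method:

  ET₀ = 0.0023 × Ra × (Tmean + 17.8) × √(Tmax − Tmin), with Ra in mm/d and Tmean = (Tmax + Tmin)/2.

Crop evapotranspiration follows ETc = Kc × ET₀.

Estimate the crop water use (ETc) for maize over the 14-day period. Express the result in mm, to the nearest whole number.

50 mm

Tmean = (16.8 + 6.4)/2 = 11.60 °C
ET₀ = 0.0023 × 15.09 × (11.60 + 17.8) × √10.4 = 0.0023 × 15.09 × 29.40 × 3.2249 = 3.2906 mm/d
ETc = Kc × ET₀ = 1.09 × 3.2906 = 3.5868 mm/d
Over 14 days: 3.5868 × 14 = 50.215 mm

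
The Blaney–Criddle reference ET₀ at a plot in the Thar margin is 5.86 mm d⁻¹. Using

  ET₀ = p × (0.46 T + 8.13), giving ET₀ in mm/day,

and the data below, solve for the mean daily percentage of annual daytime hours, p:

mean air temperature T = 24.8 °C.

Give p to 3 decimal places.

p = ET₀ / (0.46 T + 8.13) = 5.86 / (0.46 × 24.8 + 8.13) = 5.86 / 19.538 = 0.2999

0.300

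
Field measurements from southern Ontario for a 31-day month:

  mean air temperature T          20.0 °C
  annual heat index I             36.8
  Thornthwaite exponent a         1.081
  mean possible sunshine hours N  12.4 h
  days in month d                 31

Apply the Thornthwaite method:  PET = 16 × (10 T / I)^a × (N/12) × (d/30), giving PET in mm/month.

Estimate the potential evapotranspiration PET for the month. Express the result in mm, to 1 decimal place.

10T/I = 10 × 20.0 / 36.8 = 5.4348
(10T/I)^a = 5.4348^1.081 = 6.2335
Uncorrected PET = 16 × 6.2335 = 99.736 mm
Correction = (N/12)(d/30) = (12.4/12)(31/30) = 1.0678
PET = 99.736 × 1.0678 = 106.498 mm/month

106.5 mm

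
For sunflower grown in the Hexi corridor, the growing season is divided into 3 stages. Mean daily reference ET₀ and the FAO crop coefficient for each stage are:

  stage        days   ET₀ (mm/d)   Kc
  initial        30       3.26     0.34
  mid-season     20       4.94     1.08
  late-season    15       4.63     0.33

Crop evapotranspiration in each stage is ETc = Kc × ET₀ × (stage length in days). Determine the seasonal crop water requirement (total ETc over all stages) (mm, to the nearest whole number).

163 mm

initial: 0.34 × 3.26 × 30 = 33.25 mm
mid-season: 1.08 × 4.94 × 20 = 106.70 mm
late-season: 0.33 × 4.63 × 15 = 22.92 mm
Seasonal total = 162.87 mm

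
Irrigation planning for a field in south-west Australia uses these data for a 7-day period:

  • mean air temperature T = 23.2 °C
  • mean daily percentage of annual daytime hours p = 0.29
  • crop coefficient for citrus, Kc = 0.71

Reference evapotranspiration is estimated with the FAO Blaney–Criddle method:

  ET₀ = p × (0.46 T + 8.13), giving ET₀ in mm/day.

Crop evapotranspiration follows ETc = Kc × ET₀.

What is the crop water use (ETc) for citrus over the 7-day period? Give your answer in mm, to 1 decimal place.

27.1 mm

ET₀ = 0.29 × (0.46 × 23.2 + 8.13) = 0.29 × 18.802 = 5.4526 mm/d
ETc = Kc × ET₀ = 0.71 × 5.4526 = 3.8713 mm/d
Over 7 days: 3.8713 × 7 = 27.099 mm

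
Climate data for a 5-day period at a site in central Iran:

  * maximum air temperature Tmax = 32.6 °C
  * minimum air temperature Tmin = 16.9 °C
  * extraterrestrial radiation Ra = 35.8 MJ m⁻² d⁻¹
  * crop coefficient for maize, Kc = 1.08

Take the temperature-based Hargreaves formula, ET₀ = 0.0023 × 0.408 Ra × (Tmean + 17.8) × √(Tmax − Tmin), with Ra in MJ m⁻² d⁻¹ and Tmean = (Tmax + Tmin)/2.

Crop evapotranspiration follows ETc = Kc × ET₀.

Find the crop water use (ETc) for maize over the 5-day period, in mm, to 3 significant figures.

Tmean = (32.6 + 16.9)/2 = 24.75 °C
0.408 Ra = 0.408 × 35.8 = 14.6064 mm/d equivalent
ET₀ = 0.0023 × 14.6064 × (24.75 + 17.8) × √15.7 = 0.0023 × 14.6064 × 42.55 × 3.9623 = 5.6639 mm/d
ETc = Kc × ET₀ = 1.08 × 5.6639 = 6.1170 mm/d
Over 5 days: 6.1170 × 5 = 30.585 mm

30.6 mm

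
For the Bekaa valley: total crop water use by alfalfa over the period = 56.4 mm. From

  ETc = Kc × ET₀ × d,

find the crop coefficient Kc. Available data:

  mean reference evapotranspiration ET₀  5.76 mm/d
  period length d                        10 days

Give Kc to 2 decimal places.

0.98

ETc = Kc × ET₀ × d  ⇒  Kc = ETc / (ET₀ × d)
Kc = 56.4 / (5.76 × 10) = 56.4 / 57.60 = 0.9792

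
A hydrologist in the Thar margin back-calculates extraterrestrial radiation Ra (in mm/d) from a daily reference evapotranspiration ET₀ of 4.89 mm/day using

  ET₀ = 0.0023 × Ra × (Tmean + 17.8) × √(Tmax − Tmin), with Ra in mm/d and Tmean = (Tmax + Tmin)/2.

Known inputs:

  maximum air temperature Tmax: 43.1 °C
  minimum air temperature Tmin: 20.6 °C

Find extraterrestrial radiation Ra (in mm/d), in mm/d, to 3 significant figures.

9.03 mm/d

Tmean = 31.85 °C; √ΔT = 4.7434
Ra = ET₀ / [0.0023 × (Tmean+17.8) × √ΔT] = 4.89 / (0.0023 × 49.65 × 4.7434) = 9.028 mm/d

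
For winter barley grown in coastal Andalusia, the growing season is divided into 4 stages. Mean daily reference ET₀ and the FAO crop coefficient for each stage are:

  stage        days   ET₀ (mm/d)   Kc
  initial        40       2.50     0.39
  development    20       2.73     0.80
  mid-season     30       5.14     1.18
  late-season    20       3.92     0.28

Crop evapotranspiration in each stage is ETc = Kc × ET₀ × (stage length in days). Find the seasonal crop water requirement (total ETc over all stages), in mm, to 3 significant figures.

287 mm

initial: 0.39 × 2.50 × 40 = 39.00 mm
development: 0.80 × 2.73 × 20 = 43.68 mm
mid-season: 1.18 × 5.14 × 30 = 181.96 mm
late-season: 0.28 × 3.92 × 20 = 21.95 mm
Seasonal total = 286.59 mm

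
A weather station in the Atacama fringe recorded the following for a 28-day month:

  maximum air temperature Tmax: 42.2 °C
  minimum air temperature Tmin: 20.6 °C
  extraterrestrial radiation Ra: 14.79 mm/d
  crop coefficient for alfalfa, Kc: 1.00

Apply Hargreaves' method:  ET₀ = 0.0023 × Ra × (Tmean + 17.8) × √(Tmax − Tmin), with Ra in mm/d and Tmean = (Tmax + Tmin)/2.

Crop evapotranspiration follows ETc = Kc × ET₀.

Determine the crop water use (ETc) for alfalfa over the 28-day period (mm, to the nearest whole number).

Tmean = (42.2 + 20.6)/2 = 31.40 °C
ET₀ = 0.0023 × 14.79 × (31.40 + 17.8) × √21.6 = 0.0023 × 14.79 × 49.20 × 4.6476 = 7.7784 mm/d
ETc = Kc × ET₀ = 1.00 × 7.7784 = 7.7784 mm/d
Over 28 days: 7.7784 × 28 = 217.795 mm

218 mm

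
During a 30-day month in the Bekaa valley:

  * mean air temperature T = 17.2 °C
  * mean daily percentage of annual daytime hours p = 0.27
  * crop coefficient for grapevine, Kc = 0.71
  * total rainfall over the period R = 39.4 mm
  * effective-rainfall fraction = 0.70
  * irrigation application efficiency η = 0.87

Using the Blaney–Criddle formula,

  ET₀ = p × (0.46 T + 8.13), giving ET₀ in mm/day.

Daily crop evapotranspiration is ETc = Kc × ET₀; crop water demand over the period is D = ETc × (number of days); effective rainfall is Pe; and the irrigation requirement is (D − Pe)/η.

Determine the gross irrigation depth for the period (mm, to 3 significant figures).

ET₀ = 0.27 × (0.46 × 17.2 + 8.13) = 0.27 × 16.042 = 4.3313 mm/d
ETc = Kc × ET₀ = 0.71 × 4.3313 = 3.0752 mm/d
Crop demand D = ETc × 30 d = 3.0752 × 30 = 92.256 mm
Pe = 0.70 × 39.4 = 27.580 mm
D − Pe = 92.256 − 27.580 = 64.676 mm
Gross irrigation = 64.676 / 0.87 = 74.340 mm

74.3 mm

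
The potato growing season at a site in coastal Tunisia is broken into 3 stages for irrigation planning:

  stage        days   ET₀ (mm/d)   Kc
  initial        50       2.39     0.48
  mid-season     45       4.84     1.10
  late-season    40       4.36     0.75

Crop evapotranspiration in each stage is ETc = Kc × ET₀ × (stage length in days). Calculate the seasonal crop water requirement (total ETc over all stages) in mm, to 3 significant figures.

428 mm

initial: 0.48 × 2.39 × 50 = 57.36 mm
mid-season: 1.10 × 4.84 × 45 = 239.58 mm
late-season: 0.75 × 4.36 × 40 = 130.80 mm
Seasonal total = 427.74 mm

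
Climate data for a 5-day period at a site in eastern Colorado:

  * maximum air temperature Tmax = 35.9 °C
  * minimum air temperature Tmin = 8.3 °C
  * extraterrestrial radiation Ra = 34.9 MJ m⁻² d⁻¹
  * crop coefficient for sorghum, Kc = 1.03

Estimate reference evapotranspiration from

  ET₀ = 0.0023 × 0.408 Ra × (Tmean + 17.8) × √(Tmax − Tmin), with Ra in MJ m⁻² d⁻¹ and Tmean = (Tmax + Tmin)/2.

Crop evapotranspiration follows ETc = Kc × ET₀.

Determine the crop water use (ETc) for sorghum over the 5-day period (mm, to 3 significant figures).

Tmean = (35.9 + 8.3)/2 = 22.10 °C
0.408 Ra = 0.408 × 34.9 = 14.2392 mm/d equivalent
ET₀ = 0.0023 × 14.2392 × (22.10 + 17.8) × √27.6 = 0.0023 × 14.2392 × 39.90 × 5.2536 = 6.8650 mm/d
ETc = Kc × ET₀ = 1.03 × 6.8650 = 7.0710 mm/d
Over 5 days: 7.0710 × 5 = 35.355 mm

35.4 mm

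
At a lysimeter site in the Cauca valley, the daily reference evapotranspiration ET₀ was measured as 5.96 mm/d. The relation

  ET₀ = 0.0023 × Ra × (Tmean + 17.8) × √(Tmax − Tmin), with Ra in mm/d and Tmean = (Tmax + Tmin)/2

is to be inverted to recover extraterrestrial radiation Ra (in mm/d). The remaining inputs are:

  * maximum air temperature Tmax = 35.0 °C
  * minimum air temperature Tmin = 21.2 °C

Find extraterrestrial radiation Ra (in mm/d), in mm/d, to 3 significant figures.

15.2 mm/d

Tmean = 28.10 °C; √ΔT = 3.7148
Ra = ET₀ / [0.0023 × (Tmean+17.8) × √ΔT] = 5.96 / (0.0023 × 45.90 × 3.7148) = 15.197 mm/d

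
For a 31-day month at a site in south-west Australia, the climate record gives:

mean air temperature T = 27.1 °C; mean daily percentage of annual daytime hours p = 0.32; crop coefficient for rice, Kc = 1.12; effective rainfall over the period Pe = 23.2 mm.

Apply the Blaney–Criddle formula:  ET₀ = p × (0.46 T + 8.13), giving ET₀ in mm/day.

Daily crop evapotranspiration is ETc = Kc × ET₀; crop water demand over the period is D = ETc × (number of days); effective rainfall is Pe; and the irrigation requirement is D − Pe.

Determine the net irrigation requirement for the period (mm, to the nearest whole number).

206 mm

ET₀ = 0.32 × (0.46 × 27.1 + 8.13) = 0.32 × 20.596 = 6.5907 mm/d
ETc = Kc × ET₀ = 1.12 × 6.5907 = 7.3816 mm/d
Crop demand D = ETc × 31 d = 7.3816 × 31 = 228.830 mm
D − Pe = 228.830 − 23.2 = 205.630 mm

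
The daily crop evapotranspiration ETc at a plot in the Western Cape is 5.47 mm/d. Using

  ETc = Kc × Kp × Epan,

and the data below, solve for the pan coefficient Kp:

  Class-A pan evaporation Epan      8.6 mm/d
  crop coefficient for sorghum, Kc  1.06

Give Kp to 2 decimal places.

ETc = Kc × Kp × Epan  ⇒  Kp = ETc / (Kc × Epan)
Kp = 5.47 / (1.06 × 8.6) = 5.47 / 9.116 = 0.6000

0.60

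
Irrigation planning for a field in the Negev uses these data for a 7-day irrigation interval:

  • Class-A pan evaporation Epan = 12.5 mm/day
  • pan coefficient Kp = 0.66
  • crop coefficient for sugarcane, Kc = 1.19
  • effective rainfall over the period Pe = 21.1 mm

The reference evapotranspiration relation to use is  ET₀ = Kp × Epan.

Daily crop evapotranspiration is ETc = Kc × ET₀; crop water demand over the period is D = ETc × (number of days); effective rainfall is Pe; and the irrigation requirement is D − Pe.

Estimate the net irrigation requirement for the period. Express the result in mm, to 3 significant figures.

47.6 mm

ET₀ = 0.66 × 12.5 = 8.2500 mm/d
ETc = Kc × ET₀ = 1.19 × 8.2500 = 9.8175 mm/d
Crop demand D = ETc × 7 d = 9.8175 × 7 = 68.723 mm
D − Pe = 68.723 − 21.1 = 47.623 mm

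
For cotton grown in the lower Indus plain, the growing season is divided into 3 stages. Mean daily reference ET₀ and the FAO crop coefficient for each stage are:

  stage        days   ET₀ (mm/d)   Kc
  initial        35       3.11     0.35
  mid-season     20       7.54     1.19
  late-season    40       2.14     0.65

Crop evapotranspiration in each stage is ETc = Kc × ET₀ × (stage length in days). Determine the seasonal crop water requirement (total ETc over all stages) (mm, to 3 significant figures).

initial: 0.35 × 3.11 × 35 = 38.10 mm
mid-season: 1.19 × 7.54 × 20 = 179.45 mm
late-season: 0.65 × 2.14 × 40 = 55.64 mm
Seasonal total = 273.19 mm

273 mm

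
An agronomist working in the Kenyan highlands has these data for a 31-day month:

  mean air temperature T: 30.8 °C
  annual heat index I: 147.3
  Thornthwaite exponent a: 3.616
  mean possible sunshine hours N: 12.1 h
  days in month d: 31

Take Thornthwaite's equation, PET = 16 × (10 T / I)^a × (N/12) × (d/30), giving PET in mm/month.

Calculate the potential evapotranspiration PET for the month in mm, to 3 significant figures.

240 mm

10T/I = 10 × 30.8 / 147.3 = 2.0910
(10T/I)^a = 2.0910^3.616 = 14.4012
Uncorrected PET = 16 × 14.4012 = 230.419 mm
Correction = (N/12)(d/30) = (12.1/12)(31/30) = 1.0419
PET = 230.419 × 1.0419 = 240.074 mm/month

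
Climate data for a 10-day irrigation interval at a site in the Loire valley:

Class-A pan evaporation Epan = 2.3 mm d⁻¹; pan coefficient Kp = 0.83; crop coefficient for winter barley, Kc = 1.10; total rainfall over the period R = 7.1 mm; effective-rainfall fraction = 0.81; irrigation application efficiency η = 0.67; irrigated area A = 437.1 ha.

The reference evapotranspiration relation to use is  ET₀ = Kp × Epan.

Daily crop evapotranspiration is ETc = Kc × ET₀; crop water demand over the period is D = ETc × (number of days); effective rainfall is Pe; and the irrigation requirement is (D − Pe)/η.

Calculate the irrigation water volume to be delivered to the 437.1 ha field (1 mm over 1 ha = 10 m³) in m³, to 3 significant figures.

ET₀ = 0.83 × 2.3 = 1.9090 mm/d
ETc = Kc × ET₀ = 1.10 × 1.9090 = 2.0999 mm/d
Crop demand D = ETc × 10 d = 2.0999 × 10 = 20.999 mm
Pe = 0.81 × 7.1 = 5.751 mm
D − Pe = 20.999 − 5.751 = 15.248 mm
Gross irrigation = 15.248 / 0.67 = 22.758 mm
Volume = 22.758 mm × 437.1 ha × 10 = 99475.2 m³

99500 m³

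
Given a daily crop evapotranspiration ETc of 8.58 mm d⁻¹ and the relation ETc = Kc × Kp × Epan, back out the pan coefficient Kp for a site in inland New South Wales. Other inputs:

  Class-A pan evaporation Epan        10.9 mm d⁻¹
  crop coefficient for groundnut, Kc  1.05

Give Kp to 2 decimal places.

0.75

ETc = Kc × Kp × Epan  ⇒  Kp = ETc / (Kc × Epan)
Kp = 8.58 / (1.05 × 10.9) = 8.58 / 11.445 = 0.7497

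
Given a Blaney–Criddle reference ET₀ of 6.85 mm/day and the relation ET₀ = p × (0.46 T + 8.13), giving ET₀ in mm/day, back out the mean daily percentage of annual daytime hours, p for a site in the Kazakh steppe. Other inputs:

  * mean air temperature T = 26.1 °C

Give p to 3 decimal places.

0.340

p = ET₀ / (0.46 T + 8.13) = 6.85 / (0.46 × 26.1 + 8.13) = 6.85 / 20.136 = 0.3402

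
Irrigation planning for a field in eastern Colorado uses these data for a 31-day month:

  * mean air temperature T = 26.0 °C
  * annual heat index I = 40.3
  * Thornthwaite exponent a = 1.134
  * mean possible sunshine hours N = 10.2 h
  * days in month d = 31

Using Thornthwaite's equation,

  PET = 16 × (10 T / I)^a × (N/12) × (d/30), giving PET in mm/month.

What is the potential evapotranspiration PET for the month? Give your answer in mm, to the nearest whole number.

116 mm

10T/I = 10 × 26.0 / 40.3 = 6.4516
(10T/I)^a = 6.4516^1.134 = 8.2825
Uncorrected PET = 16 × 8.2825 = 132.520 mm
Correction = (N/12)(d/30) = (10.2/12)(31/30) = 0.8783
PET = 132.520 × 0.8783 = 116.392 mm/month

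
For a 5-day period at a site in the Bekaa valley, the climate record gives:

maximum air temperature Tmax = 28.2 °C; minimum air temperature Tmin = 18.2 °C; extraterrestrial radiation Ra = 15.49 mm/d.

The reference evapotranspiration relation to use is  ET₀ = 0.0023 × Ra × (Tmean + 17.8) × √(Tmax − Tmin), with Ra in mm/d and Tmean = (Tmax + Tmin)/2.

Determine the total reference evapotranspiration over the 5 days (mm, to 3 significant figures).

Tmean = (28.2 + 18.2)/2 = 23.20 °C
ET₀ = 0.0023 × 15.49 × (23.20 + 17.8) × √10.0 = 0.0023 × 15.49 × 41.00 × 3.1623 = 4.6192 mm/d
Over 5 days: 4.6192 × 5 = 23.096 mm

23.1 mm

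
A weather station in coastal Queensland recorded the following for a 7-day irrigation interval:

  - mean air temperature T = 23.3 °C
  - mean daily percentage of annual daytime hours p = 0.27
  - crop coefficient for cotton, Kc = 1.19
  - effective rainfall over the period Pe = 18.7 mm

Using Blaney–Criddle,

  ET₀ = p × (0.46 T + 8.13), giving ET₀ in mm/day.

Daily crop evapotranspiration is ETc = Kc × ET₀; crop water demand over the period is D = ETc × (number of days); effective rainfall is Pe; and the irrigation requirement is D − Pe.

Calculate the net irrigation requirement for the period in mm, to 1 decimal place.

23.7 mm

ET₀ = 0.27 × (0.46 × 23.3 + 8.13) = 0.27 × 18.848 = 5.0890 mm/d
ETc = Kc × ET₀ = 1.19 × 5.0890 = 6.0559 mm/d
Crop demand D = ETc × 7 d = 6.0559 × 7 = 42.391 mm
D − Pe = 42.391 − 18.7 = 23.691 mm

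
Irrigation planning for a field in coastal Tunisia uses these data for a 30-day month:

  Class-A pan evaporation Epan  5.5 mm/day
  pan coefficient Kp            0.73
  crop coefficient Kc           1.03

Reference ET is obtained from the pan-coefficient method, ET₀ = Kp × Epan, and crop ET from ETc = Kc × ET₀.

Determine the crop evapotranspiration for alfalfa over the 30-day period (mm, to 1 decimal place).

124.1 mm

ET₀ = 0.73 × 5.5 = 4.0150 mm/d
ETc = Kc × ET₀ = 1.03 × 4.0150 = 4.1355 mm/d
Over 30 days: 4.1355 × 30 = 124.065 mm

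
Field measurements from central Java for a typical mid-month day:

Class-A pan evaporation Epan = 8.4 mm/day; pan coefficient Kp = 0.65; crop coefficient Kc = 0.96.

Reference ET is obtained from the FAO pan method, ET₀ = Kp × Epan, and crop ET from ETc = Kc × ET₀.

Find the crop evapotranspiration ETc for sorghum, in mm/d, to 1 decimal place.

ET₀ = 0.65 × 8.4 = 5.4600 mm/d
ETc = Kc × ET₀ = 0.96 × 5.4600 = 5.2416 mm/d

5.2 mm/d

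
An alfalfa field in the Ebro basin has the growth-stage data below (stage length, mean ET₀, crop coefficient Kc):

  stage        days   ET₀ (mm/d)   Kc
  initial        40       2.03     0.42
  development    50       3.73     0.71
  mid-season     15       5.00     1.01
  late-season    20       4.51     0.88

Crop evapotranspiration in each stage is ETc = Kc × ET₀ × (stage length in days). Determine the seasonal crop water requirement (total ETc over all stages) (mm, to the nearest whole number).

initial: 0.42 × 2.03 × 40 = 34.10 mm
development: 0.71 × 3.73 × 50 = 132.42 mm
mid-season: 1.01 × 5.00 × 15 = 75.75 mm
late-season: 0.88 × 4.51 × 20 = 79.38 mm
Seasonal total = 321.65 mm

322 mm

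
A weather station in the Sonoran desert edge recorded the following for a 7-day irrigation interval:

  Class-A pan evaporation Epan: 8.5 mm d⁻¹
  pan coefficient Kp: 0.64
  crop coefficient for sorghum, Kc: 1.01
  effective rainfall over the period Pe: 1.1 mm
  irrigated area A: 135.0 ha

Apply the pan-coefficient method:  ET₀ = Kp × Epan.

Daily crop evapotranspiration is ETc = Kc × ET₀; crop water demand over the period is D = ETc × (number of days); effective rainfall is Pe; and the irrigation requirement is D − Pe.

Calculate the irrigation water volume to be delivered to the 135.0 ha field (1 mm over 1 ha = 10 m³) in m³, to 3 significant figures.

50400 m³

ET₀ = 0.64 × 8.5 = 5.4400 mm/d
ETc = Kc × ET₀ = 1.01 × 5.4400 = 5.4944 mm/d
Crop demand D = ETc × 7 d = 5.4944 × 7 = 38.461 mm
D − Pe = 38.461 − 1.1 = 37.361 mm
Volume = 37.361 mm × 135.0 ha × 10 = 50437.4 m³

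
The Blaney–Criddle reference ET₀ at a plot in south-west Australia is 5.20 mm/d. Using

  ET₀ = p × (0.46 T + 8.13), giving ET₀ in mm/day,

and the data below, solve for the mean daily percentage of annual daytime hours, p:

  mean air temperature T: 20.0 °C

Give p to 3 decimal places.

p = ET₀ / (0.46 T + 8.13) = 5.20 / (0.46 × 20.0 + 8.13) = 5.20 / 17.330 = 0.3001

0.300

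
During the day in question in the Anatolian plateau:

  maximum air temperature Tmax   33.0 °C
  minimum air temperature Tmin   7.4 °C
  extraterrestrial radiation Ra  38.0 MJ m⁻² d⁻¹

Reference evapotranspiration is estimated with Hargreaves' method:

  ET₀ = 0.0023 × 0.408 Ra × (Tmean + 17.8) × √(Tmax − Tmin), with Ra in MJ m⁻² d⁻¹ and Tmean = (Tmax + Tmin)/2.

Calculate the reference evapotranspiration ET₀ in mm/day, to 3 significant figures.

Tmean = (33.0 + 7.4)/2 = 20.20 °C
0.408 Ra = 0.408 × 38.0 = 15.5040 mm/d equivalent
ET₀ = 0.0023 × 15.5040 × (20.20 + 17.8) × √25.6 = 0.0023 × 15.5040 × 38.00 × 5.0596 = 6.8560 mm/d

6.86 mm/day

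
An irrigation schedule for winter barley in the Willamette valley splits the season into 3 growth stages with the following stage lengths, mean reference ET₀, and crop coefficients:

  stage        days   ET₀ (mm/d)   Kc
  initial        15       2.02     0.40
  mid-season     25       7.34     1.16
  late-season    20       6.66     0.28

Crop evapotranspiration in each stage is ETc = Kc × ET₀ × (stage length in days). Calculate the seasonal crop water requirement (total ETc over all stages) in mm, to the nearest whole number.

262 mm

initial: 0.40 × 2.02 × 15 = 12.12 mm
mid-season: 1.16 × 7.34 × 25 = 212.86 mm
late-season: 0.28 × 6.66 × 20 = 37.30 mm
Seasonal total = 262.28 mm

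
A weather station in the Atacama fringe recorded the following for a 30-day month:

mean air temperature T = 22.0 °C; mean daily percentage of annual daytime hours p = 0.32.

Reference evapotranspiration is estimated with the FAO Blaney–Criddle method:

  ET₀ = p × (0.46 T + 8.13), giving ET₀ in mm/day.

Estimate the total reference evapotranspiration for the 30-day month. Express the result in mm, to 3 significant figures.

175 mm

ET₀ = 0.32 × (0.46 × 22.0 + 8.13) = 0.32 × 18.250 = 5.8400 mm/d
Monthly total = 5.8400 × 30 = 175.200 mm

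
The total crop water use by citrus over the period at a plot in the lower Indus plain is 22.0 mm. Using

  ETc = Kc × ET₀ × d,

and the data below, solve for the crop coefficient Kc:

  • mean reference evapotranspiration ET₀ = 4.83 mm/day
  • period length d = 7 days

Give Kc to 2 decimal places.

0.65

ETc = Kc × ET₀ × d  ⇒  Kc = ETc / (ET₀ × d)
Kc = 22.0 / (4.83 × 7) = 22.0 / 33.81 = 0.6507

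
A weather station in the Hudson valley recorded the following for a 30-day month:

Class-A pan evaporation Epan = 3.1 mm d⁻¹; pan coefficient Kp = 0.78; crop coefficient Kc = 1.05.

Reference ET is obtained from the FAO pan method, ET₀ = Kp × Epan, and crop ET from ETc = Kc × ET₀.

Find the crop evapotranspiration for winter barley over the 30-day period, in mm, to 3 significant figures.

ET₀ = 0.78 × 3.1 = 2.4180 mm/d
ETc = Kc × ET₀ = 1.05 × 2.4180 = 2.5389 mm/d
Over 30 days: 2.5389 × 30 = 76.167 mm

76.2 mm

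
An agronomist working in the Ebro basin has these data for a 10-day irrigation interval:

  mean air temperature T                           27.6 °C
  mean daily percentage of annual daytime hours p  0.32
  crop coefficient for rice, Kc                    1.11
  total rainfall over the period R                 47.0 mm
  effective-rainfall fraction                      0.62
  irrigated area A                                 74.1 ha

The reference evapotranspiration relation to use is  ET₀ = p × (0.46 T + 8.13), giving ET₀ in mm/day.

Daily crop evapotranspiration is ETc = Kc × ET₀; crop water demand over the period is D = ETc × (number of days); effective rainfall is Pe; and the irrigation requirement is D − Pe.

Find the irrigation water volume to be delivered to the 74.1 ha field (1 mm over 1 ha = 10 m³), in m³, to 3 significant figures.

33200 m³

ET₀ = 0.32 × (0.46 × 27.6 + 8.13) = 0.32 × 20.826 = 6.6643 mm/d
ETc = Kc × ET₀ = 1.11 × 6.6643 = 7.3974 mm/d
Crop demand D = ETc × 10 d = 7.3974 × 10 = 73.974 mm
Pe = 0.62 × 47.0 = 29.140 mm
D − Pe = 73.974 − 29.140 = 44.834 mm
Volume = 44.834 mm × 74.1 ha × 10 = 33222.0 m³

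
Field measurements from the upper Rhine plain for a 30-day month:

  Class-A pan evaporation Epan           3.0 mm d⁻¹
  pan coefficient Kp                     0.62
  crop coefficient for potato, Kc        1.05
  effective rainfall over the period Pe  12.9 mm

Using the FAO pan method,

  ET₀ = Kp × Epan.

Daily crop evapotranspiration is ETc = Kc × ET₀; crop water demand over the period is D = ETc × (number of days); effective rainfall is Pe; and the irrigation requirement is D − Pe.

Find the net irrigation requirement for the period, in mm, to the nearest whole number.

ET₀ = 0.62 × 3.0 = 1.8600 mm/d
ETc = Kc × ET₀ = 1.05 × 1.8600 = 1.9530 mm/d
Crop demand D = ETc × 30 d = 1.9530 × 30 = 58.590 mm
D − Pe = 58.590 − 12.9 = 45.690 mm

46 mm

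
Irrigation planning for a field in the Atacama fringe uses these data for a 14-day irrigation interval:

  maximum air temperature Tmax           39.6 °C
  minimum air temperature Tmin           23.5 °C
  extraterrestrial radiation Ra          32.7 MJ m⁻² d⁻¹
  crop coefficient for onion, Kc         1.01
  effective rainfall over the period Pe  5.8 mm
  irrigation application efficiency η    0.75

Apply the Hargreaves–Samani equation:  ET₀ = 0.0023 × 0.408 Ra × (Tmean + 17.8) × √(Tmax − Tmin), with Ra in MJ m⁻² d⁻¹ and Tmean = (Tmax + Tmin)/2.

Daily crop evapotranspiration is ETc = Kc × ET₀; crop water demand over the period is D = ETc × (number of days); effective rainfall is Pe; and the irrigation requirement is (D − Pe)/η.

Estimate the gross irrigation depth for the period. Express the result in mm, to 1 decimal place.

106.8 mm

Tmean = (39.6 + 23.5)/2 = 31.55 °C
0.408 Ra = 0.408 × 32.7 = 13.3416 mm/d equivalent
ET₀ = 0.0023 × 13.3416 × (31.55 + 17.8) × √16.1 = 0.0023 × 13.3416 × 49.35 × 4.0125 = 6.0763 mm/d
ETc = Kc × ET₀ = 1.01 × 6.0763 = 6.1371 mm/d
Crop demand D = ETc × 14 d = 6.1371 × 14 = 85.919 mm
D − Pe = 85.919 − 5.8 = 80.119 mm
Gross irrigation = 80.119 / 0.75 = 106.825 mm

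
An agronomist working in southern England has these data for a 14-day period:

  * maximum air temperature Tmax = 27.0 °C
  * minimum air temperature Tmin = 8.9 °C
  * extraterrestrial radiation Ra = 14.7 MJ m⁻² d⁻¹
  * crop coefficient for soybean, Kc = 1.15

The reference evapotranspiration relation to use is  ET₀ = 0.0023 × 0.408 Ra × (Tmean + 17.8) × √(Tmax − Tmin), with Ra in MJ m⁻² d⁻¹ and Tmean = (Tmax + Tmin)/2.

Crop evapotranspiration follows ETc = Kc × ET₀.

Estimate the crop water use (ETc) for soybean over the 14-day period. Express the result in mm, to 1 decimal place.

Tmean = (27.0 + 8.9)/2 = 17.95 °C
0.408 Ra = 0.408 × 14.7 = 5.9976 mm/d equivalent
ET₀ = 0.0023 × 5.9976 × (17.95 + 17.8) × √18.1 = 0.0023 × 5.9976 × 35.75 × 4.2544 = 2.0981 mm/d
ETc = Kc × ET₀ = 1.15 × 2.0981 = 2.4128 mm/d
Over 14 days: 2.4128 × 14 = 33.779 mm

33.8 mm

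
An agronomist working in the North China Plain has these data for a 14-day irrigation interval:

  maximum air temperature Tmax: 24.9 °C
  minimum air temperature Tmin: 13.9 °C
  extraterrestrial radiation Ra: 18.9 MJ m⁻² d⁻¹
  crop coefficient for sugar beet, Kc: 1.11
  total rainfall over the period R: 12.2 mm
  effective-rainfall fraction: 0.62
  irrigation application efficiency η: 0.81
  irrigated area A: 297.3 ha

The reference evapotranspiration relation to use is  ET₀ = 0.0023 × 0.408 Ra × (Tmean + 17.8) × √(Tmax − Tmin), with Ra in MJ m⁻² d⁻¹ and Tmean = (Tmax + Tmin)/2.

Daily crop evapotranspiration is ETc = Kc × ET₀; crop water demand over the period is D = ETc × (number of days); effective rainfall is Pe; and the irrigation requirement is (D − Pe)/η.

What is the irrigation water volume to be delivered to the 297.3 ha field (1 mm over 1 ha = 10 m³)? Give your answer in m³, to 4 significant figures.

Tmean = (24.9 + 13.9)/2 = 19.40 °C
0.408 Ra = 0.408 × 18.9 = 7.7112 mm/d equivalent
ET₀ = 0.0023 × 7.7112 × (19.40 + 17.8) × √11.0 = 0.0023 × 7.7112 × 37.20 × 3.3166 = 2.1882 mm/d
ETc = Kc × ET₀ = 1.11 × 2.1882 = 2.4289 mm/d
Crop demand D = ETc × 14 d = 2.4289 × 14 = 34.005 mm
Pe = 0.62 × 12.2 = 7.564 mm
D − Pe = 34.005 − 7.564 = 26.441 mm
Gross irrigation = 26.441 / 0.81 = 32.643 mm
Volume = 32.643 mm × 297.3 ha × 10 = 97047.6 m³

97050 m³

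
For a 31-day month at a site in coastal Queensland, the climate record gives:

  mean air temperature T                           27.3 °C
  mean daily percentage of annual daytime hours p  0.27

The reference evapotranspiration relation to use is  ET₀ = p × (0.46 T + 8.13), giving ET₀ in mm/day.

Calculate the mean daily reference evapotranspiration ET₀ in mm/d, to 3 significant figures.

ET₀ = 0.27 × (0.46 × 27.3 + 8.13) = 0.27 × 20.688 = 5.5858 mm/d

5.59 mm/d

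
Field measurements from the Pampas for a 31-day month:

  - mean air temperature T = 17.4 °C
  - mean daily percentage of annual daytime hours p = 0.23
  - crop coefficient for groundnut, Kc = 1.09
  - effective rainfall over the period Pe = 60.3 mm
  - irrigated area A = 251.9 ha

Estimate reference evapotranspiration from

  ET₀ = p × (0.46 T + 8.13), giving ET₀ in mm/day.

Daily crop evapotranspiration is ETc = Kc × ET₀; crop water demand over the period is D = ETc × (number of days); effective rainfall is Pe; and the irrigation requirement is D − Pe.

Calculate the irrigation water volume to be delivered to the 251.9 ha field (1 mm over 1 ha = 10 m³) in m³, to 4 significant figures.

164000 m³

ET₀ = 0.23 × (0.46 × 17.4 + 8.13) = 0.23 × 16.134 = 3.7108 mm/d
ETc = Kc × ET₀ = 1.09 × 3.7108 = 4.0448 mm/d
Crop demand D = ETc × 31 d = 4.0448 × 31 = 125.389 mm
D − Pe = 125.389 − 60.3 = 65.089 mm
Volume = 65.089 mm × 251.9 ha × 10 = 163959.2 m³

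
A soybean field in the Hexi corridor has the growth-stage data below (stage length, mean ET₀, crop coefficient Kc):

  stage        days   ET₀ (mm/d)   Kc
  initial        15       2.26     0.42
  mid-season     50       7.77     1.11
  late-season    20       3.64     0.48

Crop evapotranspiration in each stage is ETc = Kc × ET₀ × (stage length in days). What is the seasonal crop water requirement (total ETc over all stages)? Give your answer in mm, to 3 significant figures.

480 mm

initial: 0.42 × 2.26 × 15 = 14.24 mm
mid-season: 1.11 × 7.77 × 50 = 431.24 mm
late-season: 0.48 × 3.64 × 20 = 34.94 mm
Seasonal total = 480.42 mm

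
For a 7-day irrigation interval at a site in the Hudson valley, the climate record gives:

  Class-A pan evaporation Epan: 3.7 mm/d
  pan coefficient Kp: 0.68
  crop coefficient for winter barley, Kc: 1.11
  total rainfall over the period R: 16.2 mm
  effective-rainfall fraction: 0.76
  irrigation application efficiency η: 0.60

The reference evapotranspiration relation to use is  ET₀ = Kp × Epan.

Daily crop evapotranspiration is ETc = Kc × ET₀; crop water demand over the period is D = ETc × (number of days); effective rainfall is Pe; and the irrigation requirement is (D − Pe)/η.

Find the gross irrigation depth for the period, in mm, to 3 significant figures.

ET₀ = 0.68 × 3.7 = 2.5160 mm/d
ETc = Kc × ET₀ = 1.11 × 2.5160 = 2.7928 mm/d
Crop demand D = ETc × 7 d = 2.7928 × 7 = 19.550 mm
Pe = 0.76 × 16.2 = 12.312 mm
D − Pe = 19.550 − 12.312 = 7.238 mm
Gross irrigation = 7.238 / 0.60 = 12.063 mm

12.1 mm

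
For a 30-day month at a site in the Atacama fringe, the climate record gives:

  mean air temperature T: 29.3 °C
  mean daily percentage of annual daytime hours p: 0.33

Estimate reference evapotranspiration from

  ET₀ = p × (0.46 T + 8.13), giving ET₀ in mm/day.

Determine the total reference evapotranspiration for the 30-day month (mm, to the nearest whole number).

214 mm

ET₀ = 0.33 × (0.46 × 29.3 + 8.13) = 0.33 × 21.608 = 7.1306 mm/d
Monthly total = 7.1306 × 30 = 213.918 mm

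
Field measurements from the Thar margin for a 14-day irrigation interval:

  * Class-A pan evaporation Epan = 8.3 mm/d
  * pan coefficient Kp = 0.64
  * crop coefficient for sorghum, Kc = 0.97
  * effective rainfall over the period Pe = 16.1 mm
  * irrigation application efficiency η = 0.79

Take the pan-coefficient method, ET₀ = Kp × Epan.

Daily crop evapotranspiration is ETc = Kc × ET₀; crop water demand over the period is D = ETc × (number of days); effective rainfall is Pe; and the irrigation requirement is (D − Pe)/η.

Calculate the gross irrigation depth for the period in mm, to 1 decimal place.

ET₀ = 0.64 × 8.3 = 5.3120 mm/d
ETc = Kc × ET₀ = 0.97 × 5.3120 = 5.1526 mm/d
Crop demand D = ETc × 14 d = 5.1526 × 14 = 72.136 mm
D − Pe = 72.136 − 16.1 = 56.036 mm
Gross irrigation = 56.036 / 0.79 = 70.932 mm

70.9 mm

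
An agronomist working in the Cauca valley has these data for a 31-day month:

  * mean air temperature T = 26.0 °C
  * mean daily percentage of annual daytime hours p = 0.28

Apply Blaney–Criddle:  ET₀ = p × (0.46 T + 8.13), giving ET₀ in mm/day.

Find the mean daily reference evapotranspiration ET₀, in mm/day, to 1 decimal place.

5.6 mm/day

ET₀ = 0.28 × (0.46 × 26.0 + 8.13) = 0.28 × 20.090 = 5.6252 mm/d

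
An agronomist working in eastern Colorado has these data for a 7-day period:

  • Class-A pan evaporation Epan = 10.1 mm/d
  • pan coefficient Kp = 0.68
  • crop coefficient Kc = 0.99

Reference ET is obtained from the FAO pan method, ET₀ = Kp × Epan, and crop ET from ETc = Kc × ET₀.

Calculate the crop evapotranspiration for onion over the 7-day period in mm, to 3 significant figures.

47.6 mm

ET₀ = 0.68 × 10.1 = 6.8680 mm/d
ETc = Kc × ET₀ = 0.99 × 6.8680 = 6.7993 mm/d
Over 7 days: 6.7993 × 7 = 47.595 mm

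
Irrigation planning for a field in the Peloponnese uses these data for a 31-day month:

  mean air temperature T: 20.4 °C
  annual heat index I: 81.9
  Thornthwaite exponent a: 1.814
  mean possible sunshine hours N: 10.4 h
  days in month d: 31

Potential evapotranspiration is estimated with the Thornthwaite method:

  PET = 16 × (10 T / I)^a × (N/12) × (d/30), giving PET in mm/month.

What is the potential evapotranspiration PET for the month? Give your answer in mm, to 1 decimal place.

75.0 mm

10T/I = 10 × 20.4 / 81.9 = 2.4908
(10T/I)^a = 2.4908^1.814 = 5.2355
Uncorrected PET = 16 × 5.2355 = 83.768 mm
Correction = (N/12)(d/30) = (10.4/12)(31/30) = 0.8956
PET = 83.768 × 0.8956 = 75.023 mm/month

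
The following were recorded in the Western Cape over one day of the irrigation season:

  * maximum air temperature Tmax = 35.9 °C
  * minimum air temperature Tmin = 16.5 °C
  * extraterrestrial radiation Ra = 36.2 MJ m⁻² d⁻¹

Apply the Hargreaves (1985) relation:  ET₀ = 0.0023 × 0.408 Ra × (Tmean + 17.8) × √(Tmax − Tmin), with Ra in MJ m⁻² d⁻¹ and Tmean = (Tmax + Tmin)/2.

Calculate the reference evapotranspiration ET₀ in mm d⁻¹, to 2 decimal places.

Tmean = (35.9 + 16.5)/2 = 26.20 °C
0.408 Ra = 0.408 × 36.2 = 14.7696 mm/d equivalent
ET₀ = 0.0023 × 14.7696 × (26.20 + 17.8) × √19.4 = 0.0023 × 14.7696 × 44.00 × 4.4045 = 6.5833 mm/d

6.58 mm d⁻¹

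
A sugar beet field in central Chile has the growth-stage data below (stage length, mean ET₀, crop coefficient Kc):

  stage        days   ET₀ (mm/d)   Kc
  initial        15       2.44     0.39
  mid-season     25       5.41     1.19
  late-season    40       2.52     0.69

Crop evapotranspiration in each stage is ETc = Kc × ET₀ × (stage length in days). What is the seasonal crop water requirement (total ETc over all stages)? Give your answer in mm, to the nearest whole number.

245 mm

initial: 0.39 × 2.44 × 15 = 14.27 mm
mid-season: 1.19 × 5.41 × 25 = 160.95 mm
late-season: 0.69 × 2.52 × 40 = 69.55 mm
Seasonal total = 244.77 mm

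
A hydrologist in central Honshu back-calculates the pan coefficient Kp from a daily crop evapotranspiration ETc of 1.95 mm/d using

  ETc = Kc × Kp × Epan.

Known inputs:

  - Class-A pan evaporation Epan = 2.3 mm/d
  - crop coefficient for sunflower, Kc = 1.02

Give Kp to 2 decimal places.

ETc = Kc × Kp × Epan  ⇒  Kp = ETc / (Kc × Epan)
Kp = 1.95 / (1.02 × 2.3) = 1.95 / 2.346 = 0.8312

0.83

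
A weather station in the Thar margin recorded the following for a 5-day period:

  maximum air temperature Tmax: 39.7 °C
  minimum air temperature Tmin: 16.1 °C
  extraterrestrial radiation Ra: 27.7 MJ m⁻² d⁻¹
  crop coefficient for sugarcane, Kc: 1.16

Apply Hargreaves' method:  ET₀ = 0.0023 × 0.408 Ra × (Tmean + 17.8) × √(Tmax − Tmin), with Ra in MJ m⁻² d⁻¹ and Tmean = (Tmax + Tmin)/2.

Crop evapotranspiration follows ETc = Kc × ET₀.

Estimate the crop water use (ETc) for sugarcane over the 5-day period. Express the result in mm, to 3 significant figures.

33.5 mm

Tmean = (39.7 + 16.1)/2 = 27.90 °C
0.408 Ra = 0.408 × 27.7 = 11.3016 mm/d equivalent
ET₀ = 0.0023 × 11.3016 × (27.90 + 17.8) × √23.6 = 0.0023 × 11.3016 × 45.70 × 4.8580 = 5.7709 mm/d
ETc = Kc × ET₀ = 1.16 × 5.7709 = 6.6942 mm/d
Over 5 days: 6.6942 × 5 = 33.471 mm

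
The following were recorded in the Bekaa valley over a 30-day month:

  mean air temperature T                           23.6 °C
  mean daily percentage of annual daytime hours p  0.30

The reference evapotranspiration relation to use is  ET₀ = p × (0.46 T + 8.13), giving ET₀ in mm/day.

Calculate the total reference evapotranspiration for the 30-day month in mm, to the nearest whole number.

171 mm

ET₀ = 0.30 × (0.46 × 23.6 + 8.13) = 0.30 × 18.986 = 5.6958 mm/d
Monthly total = 5.6958 × 30 = 170.874 mm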